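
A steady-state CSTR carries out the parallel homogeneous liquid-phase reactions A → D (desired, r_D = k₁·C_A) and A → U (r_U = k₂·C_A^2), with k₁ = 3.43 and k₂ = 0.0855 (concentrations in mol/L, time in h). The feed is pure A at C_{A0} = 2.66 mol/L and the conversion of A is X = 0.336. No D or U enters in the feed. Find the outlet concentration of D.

Exit C_A = C_{A0}(1−X) = 2.66×0.664 = 1.766 mol/L.
In a CSTR the entire volume is at exit conditions, so r_D = 3.43×1.766 = 6.058 and r_U = 0.0855×1.766^2 = 0.2667.
Fraction of consumed A going to D: r_D/(r_D+r_U) = 0.9578.
C_D = 0.9578·C_{A0}·X = 0.9578×2.66×0.336 = 0.856 mol/L.

0.856 mol/L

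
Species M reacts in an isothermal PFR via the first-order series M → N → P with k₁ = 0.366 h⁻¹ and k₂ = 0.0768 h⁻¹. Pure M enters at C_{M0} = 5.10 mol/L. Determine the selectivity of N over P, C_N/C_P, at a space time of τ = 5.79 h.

The intermediate concentration in a first-order A→B→C sequence is C_N = k₁C_{M0}(e^(−k₁τ) − e^(−k₂τ))/(k₂−k₁).
e^(−k₁τ) = e^(−0.366×5.79) = e^(−2.119) = 0.1201; e^(−k₂τ) = e^(−0.4447) = 0.6410.
C_N = 0.366×5.10/(0.0768−0.366) × (0.1201−0.6410) = (-6.454)×(-0.5209) = 3.362 mol/L.
C_M = C_{M0}e^(−k₁τ) = 0.6127 mol/L, so C_P = C_{M0}−C_M−C_N = 1.125 mol/L; C_N/C_P = 2.99.

2.99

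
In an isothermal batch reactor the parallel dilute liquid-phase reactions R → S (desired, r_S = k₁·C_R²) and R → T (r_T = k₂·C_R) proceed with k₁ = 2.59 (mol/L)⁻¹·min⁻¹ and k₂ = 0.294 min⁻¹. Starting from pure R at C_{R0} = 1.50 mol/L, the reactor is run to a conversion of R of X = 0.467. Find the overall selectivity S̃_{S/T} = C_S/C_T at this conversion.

9.84

C_R = C_{R0}(1−X) = 0.7995 mol/L.
Along a PFR/batch, dC_T/dC_R = −r_T/(r_S+r_T) = −k₂/(k₂+k₁·C_R).
Integrating from C_{R0} to C_R: C_T = (0.294/2.59)·ln[(0.294+2.59·1.50)/(0.294+2.59·0.799)] = 0.1135·ln(4.179/2.365) = 0.06464 mol/L.
Then C_S = (C_{R0}−C_R) − C_T = 0.7005 − 0.06464 = 0.6359 mol/L.
S̃_{S/T} = C_S/C_T = 0.6359/0.06464 = 9.84.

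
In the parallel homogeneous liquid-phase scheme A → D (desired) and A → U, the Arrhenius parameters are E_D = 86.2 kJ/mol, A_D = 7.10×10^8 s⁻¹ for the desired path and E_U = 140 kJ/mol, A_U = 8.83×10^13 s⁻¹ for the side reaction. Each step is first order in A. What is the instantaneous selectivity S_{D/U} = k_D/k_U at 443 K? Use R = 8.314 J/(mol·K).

Since both paths have the same order in A, the concentration cancels and S_{D/U} = k_D/k_U = (A_D/A_U)·exp[(E_U−E_D)/(RT)].
(E_U−E_D)/(RT) = (140−86.2)×10³/(8.314×443) = 53800/3683 = 14.61.
k_D/k_U = (7.10×10^8/8.83×10^13)·exp(14.61) = 8.041×10^-6 × 2.207×10^6 = 17.7.
Since E_D < E_U, lowering the temperature improves selectivity toward D.

17.7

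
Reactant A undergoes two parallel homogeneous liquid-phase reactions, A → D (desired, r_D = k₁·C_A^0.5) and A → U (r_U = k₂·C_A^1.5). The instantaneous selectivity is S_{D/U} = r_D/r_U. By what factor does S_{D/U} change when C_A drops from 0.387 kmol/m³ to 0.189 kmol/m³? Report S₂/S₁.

S_{D/U} = (k₁/k₂)·C_A⁻¹, so S₂/S₁ = (C_{A,2}/C_{A,1})⁻¹.
= 0.387/0.189 = 2.05.

2.05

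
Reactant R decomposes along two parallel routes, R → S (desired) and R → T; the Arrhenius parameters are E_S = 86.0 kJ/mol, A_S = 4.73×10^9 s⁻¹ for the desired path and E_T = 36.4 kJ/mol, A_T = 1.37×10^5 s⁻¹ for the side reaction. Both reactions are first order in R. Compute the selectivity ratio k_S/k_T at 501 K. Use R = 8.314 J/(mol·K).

0.233

k_S/k_T = (A_S/A_T)·exp[−(E_S−E_T)/(RT)] = (A_S/A_T)·exp[(E_T−E_S)/(RT)].
(E_T−E_S)/(RT) = (36.4−86.0)×10³/(8.314×501) = -49600/4165 = -11.91.
k_S/k_T = (4.73×10^9/1.37×10^5)·exp(-11.91) = 34526 × 6.737×10^-6 = 0.233.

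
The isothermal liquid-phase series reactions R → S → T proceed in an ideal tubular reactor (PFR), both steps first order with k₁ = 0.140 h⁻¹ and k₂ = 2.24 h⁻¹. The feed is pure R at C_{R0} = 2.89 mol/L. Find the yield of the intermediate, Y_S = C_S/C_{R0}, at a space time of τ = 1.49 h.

The intermediate concentration in a first-order A→B→C sequence is C_S = k₁C_{R0}(e^(−k₁τ) − e^(−k₂τ))/(k₂−k₁).
e^(−k₁τ) = e^(−0.140×1.49) = e^(−0.2086) = 0.8117; e^(−k₂τ) = e^(−3.338) = 0.03552.
C_S = 0.140×2.89/(2.24−0.140) × (0.8117−0.03552) = 0.1927×0.7762 = 0.1495 mol/L.
Y_S = C_S/C_{R0} = 0.1495/2.89 = 0.0517.

0.0517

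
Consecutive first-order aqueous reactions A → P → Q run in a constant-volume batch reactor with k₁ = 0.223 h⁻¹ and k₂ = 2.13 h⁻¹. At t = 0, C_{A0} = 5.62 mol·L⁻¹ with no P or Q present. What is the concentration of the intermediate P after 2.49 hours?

0.374 mol·L⁻¹

For first-order series with pure A initially, C_P(t) = k₁C_{A0}/(k₂−k₁)·(e^(−k₁t) − e^(−k₂t)).
e^(−k₁t) = e^(−0.223×2.49) = e^(−0.5553) = 0.5739; e^(−k₂t) = e^(−5.304) = 0.004973.
C_P = 0.223×5.62/(2.13−0.223) × (0.5739−0.004973) = 0.6572×0.5689 = 0.3739 mol·L⁻¹.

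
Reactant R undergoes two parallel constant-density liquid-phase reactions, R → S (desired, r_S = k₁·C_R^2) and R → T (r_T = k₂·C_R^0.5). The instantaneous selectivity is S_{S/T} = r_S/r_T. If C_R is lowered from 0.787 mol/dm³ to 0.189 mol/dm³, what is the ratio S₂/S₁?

S_{S/T} = (k₁/k₂)·C_R^1.5, so S₂/S₁ = (C_{R,2}/C_{R,1})^1.5.
= (0.189/0.787)^1.5 = (0.2402)^1.5 = 0.118.

0.118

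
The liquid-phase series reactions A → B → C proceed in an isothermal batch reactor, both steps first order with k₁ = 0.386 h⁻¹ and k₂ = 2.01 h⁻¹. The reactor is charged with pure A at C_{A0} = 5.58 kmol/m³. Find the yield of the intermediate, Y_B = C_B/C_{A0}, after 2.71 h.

For first-order series with pure A initially, C_B(t) = k₁C_{A0}/(k₂−k₁)·(e^(−k₁t) − e^(−k₂t)).
e^(−k₁t) = e^(−0.386×2.71) = e^(−1.046) = 0.3513; e^(−k₂t) = e^(−5.447) = 0.004309.
C_B = 0.386×5.58/(2.01−0.386) × (0.3513−0.004309) = 1.326×0.3470 = 0.4602 kmol/m³.
Y_B = C_B/C_{A0} = 0.4602/5.58 = 0.0825.

0.0825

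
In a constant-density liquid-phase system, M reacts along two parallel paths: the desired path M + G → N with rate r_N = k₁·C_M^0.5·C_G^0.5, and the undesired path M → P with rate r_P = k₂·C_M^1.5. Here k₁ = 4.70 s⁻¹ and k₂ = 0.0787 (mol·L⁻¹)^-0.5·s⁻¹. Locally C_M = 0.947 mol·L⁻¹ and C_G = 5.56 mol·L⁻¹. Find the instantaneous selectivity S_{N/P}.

149

S_{N/P} = r_N/r_P = (k₁·C_M^0.5·C_G^0.5)/(k₂·C_M^1.5) = (k₁/k₂)·C_M⁻¹·C_G^0.5.
= (4.70×0.9470^0.5×5.560^0.5) / (0.0787×0.9470^1.5) = 10.78/0.07253 = 149.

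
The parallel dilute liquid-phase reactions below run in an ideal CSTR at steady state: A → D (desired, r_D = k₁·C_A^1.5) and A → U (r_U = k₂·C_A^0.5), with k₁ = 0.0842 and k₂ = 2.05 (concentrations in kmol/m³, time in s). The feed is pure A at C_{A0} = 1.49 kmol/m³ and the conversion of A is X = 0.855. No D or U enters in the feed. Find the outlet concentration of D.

Exit C_A = C_{A0}(1−X) = 1.49×0.145 = 0.2161 kmol/m³.
In a CSTR the entire volume is at exit conditions, so r_D = 0.0842×0.2161^1.5 = 0.008456 and r_U = 2.05×0.2161^0.5 = 0.9529.
Fraction of consumed A going to D: r_D/(r_D+r_U) = 0.008796.
C_D = 0.008796·C_{A0}·X = 0.008796×1.49×0.855 = 0.0112 kmol/m³.

0.0112 kmol/m³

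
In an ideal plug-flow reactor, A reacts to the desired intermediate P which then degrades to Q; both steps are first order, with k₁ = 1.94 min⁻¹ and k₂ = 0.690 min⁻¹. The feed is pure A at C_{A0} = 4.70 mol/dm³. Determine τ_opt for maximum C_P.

0.827 min

The intermediate peaks when r₁ = r₂, i.e. k₁e^(−k₁τ) = k₂e^(−k₂τ), giving τ_opt = ln(k₂/k₁)/(k₂−k₁).
= ln(0.690/1.94)/(0.690−1.94) = ln(0.3557)/-1.250 = -1.034/-1.250 = 0.827 min.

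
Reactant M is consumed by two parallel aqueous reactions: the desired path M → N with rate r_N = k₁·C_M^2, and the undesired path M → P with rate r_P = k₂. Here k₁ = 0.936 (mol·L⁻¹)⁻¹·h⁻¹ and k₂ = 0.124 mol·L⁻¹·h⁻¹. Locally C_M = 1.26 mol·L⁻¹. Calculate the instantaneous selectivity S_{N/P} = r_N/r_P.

S_{N/P} = r_N/r_P = (k₁·C_M^2)/(k₂) = (k₁/k₂)·C_M^2.
= (0.936×1.260^2) / (0.124) = 1.486/0.1240 = 12.0.

12.0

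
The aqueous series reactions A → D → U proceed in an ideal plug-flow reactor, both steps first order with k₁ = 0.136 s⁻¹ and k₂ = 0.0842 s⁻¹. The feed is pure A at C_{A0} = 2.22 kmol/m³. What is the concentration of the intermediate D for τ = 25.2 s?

0.509 kmol/m³

For first-order series with pure A initially, C_D(τ) = k₁C_{A0}/(k₂−k₁)·(e^(−k₁τ) − e^(−k₂τ)).
e^(−k₁τ) = e^(−0.136×25.2) = e^(−3.427) = 0.03248; e^(−k₂τ) = e^(−2.122) = 0.1198.
C_D = 0.136×2.22/(0.0842−0.136) × (0.03248−0.1198) = (-5.829)×(-0.08733) = 0.5090 kmol/m³.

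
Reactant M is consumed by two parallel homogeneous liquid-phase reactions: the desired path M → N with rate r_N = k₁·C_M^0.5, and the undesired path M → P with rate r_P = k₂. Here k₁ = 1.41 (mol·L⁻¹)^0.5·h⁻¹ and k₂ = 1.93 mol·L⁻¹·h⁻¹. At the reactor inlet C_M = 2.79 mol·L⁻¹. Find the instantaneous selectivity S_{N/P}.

1.22

S_{N/P} = r_N/r_P = (k₁·C_M^0.5)/(k₂) = (k₁/k₂)·C_M^0.5.
= (1.41×2.790^0.5) / (1.93) = 2.355/1.930 = 1.22.
Since the desired path is higher order in M, keeping C_M high (PFR or concentrated feed) favours N.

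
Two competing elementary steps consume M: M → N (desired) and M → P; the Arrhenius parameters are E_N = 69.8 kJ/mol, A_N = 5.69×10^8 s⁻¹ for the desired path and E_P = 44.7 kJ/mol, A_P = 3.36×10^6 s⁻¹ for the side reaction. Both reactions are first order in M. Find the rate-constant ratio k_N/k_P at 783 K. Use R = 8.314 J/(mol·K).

3.58

k_N/k_P = (A_N/A_P)·exp[−(E_N−E_P)/(RT)] = (A_N/A_P)·exp[(E_P−E_N)/(RT)].
(E_P−E_N)/(RT) = (44.7−69.8)×10³/(8.314×783) = -25100/6510 = -3.856.
k_N/k_P = (5.69×10^8/3.36×10^6)·exp(-3.856) = 169.3 × 0.02116 = 3.58.
Since E_N > E_P, raising the temperature improves selectivity toward N.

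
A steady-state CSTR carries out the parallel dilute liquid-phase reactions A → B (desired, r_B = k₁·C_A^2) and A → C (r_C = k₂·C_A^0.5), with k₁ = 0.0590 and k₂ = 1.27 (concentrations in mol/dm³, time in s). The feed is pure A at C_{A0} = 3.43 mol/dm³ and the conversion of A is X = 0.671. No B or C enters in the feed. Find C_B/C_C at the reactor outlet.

Exit C_A = C_{A0}(1−X) = 3.43×0.329 = 1.128 mol/dm³.
A CSTR operates uniformly at the exit composition, giving r_B = 0.07513 and r_C = 1.349 (each k·C_A^n at C_A = 1.128).
Overall selectivity = C_B/C_C = r_Bτ/(r_Cτ) = r_B/r_C = 0.0557.

0.0557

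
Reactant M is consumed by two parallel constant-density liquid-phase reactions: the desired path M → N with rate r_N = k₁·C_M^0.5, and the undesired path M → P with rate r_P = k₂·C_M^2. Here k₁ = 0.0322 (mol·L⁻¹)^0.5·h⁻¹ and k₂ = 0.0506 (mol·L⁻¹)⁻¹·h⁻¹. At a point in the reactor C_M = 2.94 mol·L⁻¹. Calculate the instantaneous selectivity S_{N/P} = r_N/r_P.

0.126

S_{N/P} = r_N/r_P = (k₁·C_M^0.5)/(k₂·C_M^2) = (k₁/k₂)·C_M^-1.5.
= (0.0322×2.940^0.5) / (0.0506×2.940^2) = 0.05521/0.4374 = 0.126.
The undesired path is higher order in M, so low C_M (CSTR or dilute feed) favours N.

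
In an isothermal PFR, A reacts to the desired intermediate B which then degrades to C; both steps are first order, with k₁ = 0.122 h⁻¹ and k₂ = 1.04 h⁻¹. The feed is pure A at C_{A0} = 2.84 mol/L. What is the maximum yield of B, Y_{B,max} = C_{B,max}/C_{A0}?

Evaluating C_B at τ_opt = ln(k₂/k₁)/(k₂−k₁) gives C_{B,max}/C_{A0} = (k₁/k₂)^[k₂/(k₂−k₁)].
= (0.122/1.04)^(1.04/(1.04−0.122)) = (0.1173)^(1.133) = 0.08824.

0.0882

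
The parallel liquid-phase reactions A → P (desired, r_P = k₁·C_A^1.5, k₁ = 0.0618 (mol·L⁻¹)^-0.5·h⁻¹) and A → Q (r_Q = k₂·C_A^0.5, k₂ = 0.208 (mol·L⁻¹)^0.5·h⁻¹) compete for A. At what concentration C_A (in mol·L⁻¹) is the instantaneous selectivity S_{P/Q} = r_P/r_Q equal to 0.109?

0.367 mol·L⁻¹

S_{P/Q} = (k₁/k₂)·C_A ⇒ C_A = S·k₂/k₁.
= 0.109×0.208/0.0618 = 0.367 mol·L⁻¹.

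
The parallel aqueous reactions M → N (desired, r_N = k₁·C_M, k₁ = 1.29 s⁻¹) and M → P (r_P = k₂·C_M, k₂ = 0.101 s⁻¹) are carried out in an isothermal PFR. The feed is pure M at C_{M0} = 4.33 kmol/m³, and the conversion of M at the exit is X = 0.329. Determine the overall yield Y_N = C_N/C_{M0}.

C_M = C_{M0}(1−X) = 2.905 kmol/m³.
Both paths are first order in M, so the instantaneous fraction to N is constant: dC_N/d(−C_M) = k₁/(k₁+k₂) = 0.9274.
C_N = 0.9274·(C_{M0}−C_M) = 0.9274×1.425 = 1.32 kmol/m³.
Y_N = C_N/C_{M0} = 1.321/4.33 = 0.305.

0.305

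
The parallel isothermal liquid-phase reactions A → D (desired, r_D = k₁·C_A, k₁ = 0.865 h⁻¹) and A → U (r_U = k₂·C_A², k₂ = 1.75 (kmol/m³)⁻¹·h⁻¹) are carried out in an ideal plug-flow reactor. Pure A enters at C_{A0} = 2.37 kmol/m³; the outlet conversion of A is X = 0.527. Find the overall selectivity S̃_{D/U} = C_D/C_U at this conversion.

C_A = C_{A0}(1−X) = 1.121 kmol/m³.
Along a PFR/batch, dC_D/dC_A = −r_D/(r_D+r_U) = −k₁/(k₁+k₂·C_A).
Integrating from C_{A0} to C_A: C_D = (0.865/1.75)·ln[(0.865+1.75·2.37)/(0.865+1.75·1.12)] = 0.4943·ln(5.013/2.827) = 0.2831 kmol/m³.
C_U = (C_{A0}−C_A)−C_D = 0.9659 kmol/m³; S̃_{D/U} = 0.2831/0.9659 = 0.293.

0.293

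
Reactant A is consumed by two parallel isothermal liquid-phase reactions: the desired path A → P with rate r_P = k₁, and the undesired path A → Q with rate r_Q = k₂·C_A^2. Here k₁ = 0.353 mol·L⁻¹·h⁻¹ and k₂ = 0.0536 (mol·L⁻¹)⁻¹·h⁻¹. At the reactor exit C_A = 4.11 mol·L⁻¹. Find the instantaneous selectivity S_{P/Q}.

S_{P/Q} = r_P/r_Q = (k₁)/(k₂·C_A^2) = (k₁/k₂)·C_A^-2.
= (0.353) / (0.0536×4.110^2) = 0.3530/0.9054 = 0.390.
The undesired path is higher order in A, so low C_A (CSTR or dilute feed) favours P.

0.390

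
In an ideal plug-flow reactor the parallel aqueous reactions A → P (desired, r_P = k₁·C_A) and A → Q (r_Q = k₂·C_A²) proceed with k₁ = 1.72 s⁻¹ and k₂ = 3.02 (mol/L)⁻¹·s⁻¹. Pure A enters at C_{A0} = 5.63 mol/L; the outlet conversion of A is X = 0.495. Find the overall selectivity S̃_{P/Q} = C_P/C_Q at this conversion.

0.139

C_A = C_{A0}(1−X) = 2.843 mol/L.
Along a PFR/batch, dC_P/dC_A = −r_P/(r_P+r_Q) = −k₁/(k₁+k₂·C_A).
Integrating from C_{A0} to C_A: C_P = (1.72/3.02)·ln[(1.72+3.02·5.63)/(1.72+3.02·2.84)] = 0.5695·ln(18.72/10.31) = 0.3400 mol/L.
C_Q = (C_{A0}−C_A)−C_P = 2.447 mol/L; S̃_{P/Q} = 0.3400/2.447 = 0.139.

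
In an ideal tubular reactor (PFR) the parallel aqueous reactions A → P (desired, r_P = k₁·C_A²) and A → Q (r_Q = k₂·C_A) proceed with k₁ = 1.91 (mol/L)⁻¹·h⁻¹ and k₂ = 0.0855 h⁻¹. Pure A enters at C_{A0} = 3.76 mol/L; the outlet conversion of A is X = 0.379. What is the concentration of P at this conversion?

C_A = C_{A0}(1−X) = 2.335 mol/L.
Along a PFR/batch, dC_Q/dC_A = −r_Q/(r_P+r_Q) = −k₂/(k₂+k₁·C_A).
Integrating from C_{A0} to C_A: C_Q = (0.0855/1.91)·ln[(0.0855+1.91·3.76)/(0.0855+1.91·2.33)] = 0.04476·ln(7.267/4.545) = 0.02101 mol/L.
Then C_P = (C_{A0}−C_A) − C_Q = 1.425 − 0.02101 = 1.404 mol/L.

1.40 mol/L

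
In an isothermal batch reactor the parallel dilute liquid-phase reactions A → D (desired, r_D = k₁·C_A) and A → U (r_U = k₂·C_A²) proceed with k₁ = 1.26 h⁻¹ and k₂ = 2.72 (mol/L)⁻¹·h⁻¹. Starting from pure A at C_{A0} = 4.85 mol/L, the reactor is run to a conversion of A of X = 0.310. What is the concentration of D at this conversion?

C_A = C_{A0}(1−X) = 3.346 mol/L.
Along a PFR/batch, dC_D/dC_A = −r_D/(r_D+r_U) = −k₁/(k₁+k₂·C_A).
Integrating from C_{A0} to C_A: C_D = (1.26/2.72)·ln[(1.26+2.72·4.85)/(1.26+2.72·3.35)] = 0.4632·ln(14.45/10.36) = 0.1541 mol/L.

0.154 mol/L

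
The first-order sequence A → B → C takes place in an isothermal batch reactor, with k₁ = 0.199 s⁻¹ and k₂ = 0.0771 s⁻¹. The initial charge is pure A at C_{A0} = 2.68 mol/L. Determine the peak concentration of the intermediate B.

Evaluating C_B at t_opt = ln(k₂/k₁)/(k₂−k₁) gives C_{B,max}/C_{A0} = (k₁/k₂)^[k₂/(k₂−k₁)].
= (0.199/0.0771)^(0.0771/(0.0771−0.199)) = (2.581)^(-0.6325) = 0.5490.
C_{B,max} = 0.5490×2.68 = 1.47 mol/L.

1.47 mol/L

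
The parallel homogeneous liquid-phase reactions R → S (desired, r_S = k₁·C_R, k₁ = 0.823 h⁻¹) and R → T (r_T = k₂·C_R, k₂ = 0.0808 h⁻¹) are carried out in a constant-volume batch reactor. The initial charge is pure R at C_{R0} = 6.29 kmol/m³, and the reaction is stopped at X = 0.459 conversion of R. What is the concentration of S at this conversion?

2.63 kmol/m³

C_R = C_{R0}(1−X) = 3.403 kmol/m³.
Both paths are first order in R, so the instantaneous fraction to S is constant: dC_S/d(−C_R) = k₁/(k₁+k₂) = 0.9106.
C_S = 0.9106·(C_{R0}−C_R) = 0.9106×2.887 = 2.63 kmol/m³.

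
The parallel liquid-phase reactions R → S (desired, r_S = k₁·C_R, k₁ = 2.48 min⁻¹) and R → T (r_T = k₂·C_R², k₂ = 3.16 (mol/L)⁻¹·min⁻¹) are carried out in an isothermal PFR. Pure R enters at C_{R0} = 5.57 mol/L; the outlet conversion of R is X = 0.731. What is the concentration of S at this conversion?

C_R = C_{R0}(1−X) = 1.498 mol/L.
Along a PFR/batch, dC_S/dC_R = −r_S/(r_S+r_T) = −k₁/(k₁+k₂·C_R).
Integrating from C_{R0} to C_R: C_S = (2.48/3.16)·ln[(2.48+3.16·5.57)/(2.48+3.16·1.50)] = 0.7848·ln(20.08/7.215) = 0.8034 mol/L.

0.803 mol/L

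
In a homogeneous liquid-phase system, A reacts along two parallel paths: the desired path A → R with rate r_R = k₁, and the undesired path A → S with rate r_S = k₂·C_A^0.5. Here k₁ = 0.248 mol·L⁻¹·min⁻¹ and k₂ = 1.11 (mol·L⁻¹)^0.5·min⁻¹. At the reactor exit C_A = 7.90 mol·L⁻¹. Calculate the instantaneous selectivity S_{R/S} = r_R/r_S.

S_{R/S} = r_R/r_S = (k₁)/(k₂·C_A^0.5) = (k₁/k₂)·C_A^-0.5.
= (0.248) / (1.11×7.900^0.5) = 0.2480/3.120 = 0.0795.
The undesired path is higher order in A, so low C_A (CSTR or dilute feed) favours R.

0.0795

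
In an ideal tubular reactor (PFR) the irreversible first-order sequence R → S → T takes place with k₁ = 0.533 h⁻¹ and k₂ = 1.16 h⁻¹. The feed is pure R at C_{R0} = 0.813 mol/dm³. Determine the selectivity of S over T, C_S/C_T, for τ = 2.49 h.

Solving the coupled first-order balances gives C_S(τ) = [k₁/(k₂−k₁)]·C_{R0}·(e^(−k₁τ) − e^(−k₂τ)).
e^(−k₁τ) = e^(−0.533×2.49) = e^(−1.327) = 0.2652; e^(−k₂τ) = e^(−2.888) = 0.05567.
C_S = 0.533×0.813/(1.16−0.533) × (0.2652−0.05567) = 0.6911×0.2096 = 0.1448 mol/dm³.
C_R = C_{R0}e^(−k₁τ) = 0.2156 mol/dm³, so C_T = C_{R0}−C_R−C_S = 0.4525 mol/dm³; C_S/C_T = 0.320.

0.320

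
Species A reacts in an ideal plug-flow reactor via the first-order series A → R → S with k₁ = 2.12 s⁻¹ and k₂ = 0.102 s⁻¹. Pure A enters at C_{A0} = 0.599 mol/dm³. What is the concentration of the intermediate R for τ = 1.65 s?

For first-order series with pure A initially, C_R(τ) = k₁C_{A0}/(k₂−k₁)·(e^(−k₁τ) − e^(−k₂τ)).
e^(−k₁τ) = e^(−2.12×1.65) = e^(−3.498) = 0.03026; e^(−k₂τ) = e^(−0.1683) = 0.8451.
C_R = 2.12×0.599/(0.102−2.12) × (0.03026−0.8451) = (-0.6293)×(-0.8148) = 0.5128 mol/dm³.

0.513 mol/dm³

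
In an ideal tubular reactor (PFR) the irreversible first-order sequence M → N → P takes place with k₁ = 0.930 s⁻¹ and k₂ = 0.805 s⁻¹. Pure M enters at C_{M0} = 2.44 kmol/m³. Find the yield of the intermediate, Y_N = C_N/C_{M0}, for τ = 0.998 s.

For first-order series with pure M initially, C_N(τ) = k₁C_{M0}/(k₂−k₁)·(e^(−k₁τ) − e^(−k₂τ)).
e^(−k₁τ) = e^(−0.930×0.998) = e^(−0.9281) = 0.3953; e^(−k₂τ) = e^(−0.8034) = 0.4478.
C_N = 0.930×2.44/(0.805−0.930) × (0.3953−0.4478) = (-18.15)×(-0.05252) = 0.9534 kmol/m³.
Y_N = C_N/C_{M0} = 0.9534/2.44 = 0.391.

0.391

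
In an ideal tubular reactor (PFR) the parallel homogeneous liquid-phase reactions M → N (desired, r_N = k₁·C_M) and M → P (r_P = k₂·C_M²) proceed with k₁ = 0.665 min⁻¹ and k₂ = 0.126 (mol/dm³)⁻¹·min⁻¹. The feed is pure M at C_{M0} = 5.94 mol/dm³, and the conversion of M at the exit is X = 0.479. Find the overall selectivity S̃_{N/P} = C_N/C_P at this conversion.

1.19

C_M = C_{M0}(1−X) = 3.095 mol/dm³.
Along a PFR/batch, dC_N/dC_M = −r_N/(r_N+r_P) = −k₁/(k₁+k₂·C_M).
Integrating from C_{M0} to C_M: C_N = (0.665/0.126)·ln[(0.665+0.126·5.94)/(0.665+0.126·3.09)] = 5.278·ln(1.413/1.055) = 1.544 mol/dm³.
C_P = (C_{M0}−C_M)−C_N = 1.301 mol/dm³; S̃_{N/P} = 1.544/1.301 = 1.19.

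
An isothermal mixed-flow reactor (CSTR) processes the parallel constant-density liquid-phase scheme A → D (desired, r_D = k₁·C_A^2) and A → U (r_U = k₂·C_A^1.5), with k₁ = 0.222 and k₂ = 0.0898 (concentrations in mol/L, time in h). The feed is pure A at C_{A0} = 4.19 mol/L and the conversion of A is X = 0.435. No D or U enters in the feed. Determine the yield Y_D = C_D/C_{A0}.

Exit C_A = C_{A0}(1−X) = 4.19×0.565 = 2.367 mol/L.
In a CSTR the entire volume is at exit conditions, so r_D = 0.222×2.367^2 = 1.244 and r_U = 0.0898×2.367^1.5 = 0.3271.
Fraction of consumed A going to D: r_D/(r_D+r_U) = 0.7918.
C_D = 0.7918·C_{A0}·X = 0.7918×4.19×0.435 = 1.44 mol/L; Y_D = C_D/C_{A0} = 0.344.

0.344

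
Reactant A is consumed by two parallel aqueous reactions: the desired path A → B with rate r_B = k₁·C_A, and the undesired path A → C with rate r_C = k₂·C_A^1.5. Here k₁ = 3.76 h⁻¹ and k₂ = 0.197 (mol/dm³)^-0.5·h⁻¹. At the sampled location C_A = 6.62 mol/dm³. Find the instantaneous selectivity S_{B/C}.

S_{B/C} = r_B/r_C = (k₁·C_A)/(k₂·C_A^1.5) = (k₁/k₂)·C_A^-0.5.
= (3.76×6.620) / (0.197×6.620^1.5) = 24.89/3.355 = 7.42.
The undesired path is higher order in A, so low C_A (CSTR or dilute feed) favours B.

7.42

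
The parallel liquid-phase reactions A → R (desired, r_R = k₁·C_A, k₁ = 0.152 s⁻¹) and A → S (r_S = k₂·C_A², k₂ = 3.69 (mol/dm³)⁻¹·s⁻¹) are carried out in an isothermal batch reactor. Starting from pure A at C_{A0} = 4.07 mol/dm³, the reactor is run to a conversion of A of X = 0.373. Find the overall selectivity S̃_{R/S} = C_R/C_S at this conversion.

0.0127

C_A = C_{A0}(1−X) = 2.552 mol/dm³.
Along a PFR/batch, dC_R/dC_A = −r_R/(r_R+r_S) = −k₁/(k₁+k₂·C_A).
Integrating from C_{A0} to C_A: C_R = (0.152/3.69)·ln[(0.152+3.69·4.07)/(0.152+3.69·2.55)] = 0.04119·ln(15.17/9.568) = 0.01898 mol/dm³.
C_S = (C_{A0}−C_A)−C_R = 1.499 mol/dm³; S̃_{R/S} = 0.01898/1.499 = 0.0127.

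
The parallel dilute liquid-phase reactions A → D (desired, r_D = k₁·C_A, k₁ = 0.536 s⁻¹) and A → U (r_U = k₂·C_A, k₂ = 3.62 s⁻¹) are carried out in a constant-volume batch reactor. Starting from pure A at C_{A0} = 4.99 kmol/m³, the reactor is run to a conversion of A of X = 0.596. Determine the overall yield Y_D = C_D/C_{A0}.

0.0769

C_A = C_{A0}(1−X) = 2.016 kmol/m³.
Both paths are first order in A, so the instantaneous fraction to D is constant: dC_D/d(−C_A) = k₁/(k₁+k₂) = 0.1290.
C_D = 0.1290·(C_{A0}−C_A) = 0.1290×2.974 = 0.384 kmol/m³.
Y_D = C_D/C_{A0} = 0.3836/4.99 = 0.0769.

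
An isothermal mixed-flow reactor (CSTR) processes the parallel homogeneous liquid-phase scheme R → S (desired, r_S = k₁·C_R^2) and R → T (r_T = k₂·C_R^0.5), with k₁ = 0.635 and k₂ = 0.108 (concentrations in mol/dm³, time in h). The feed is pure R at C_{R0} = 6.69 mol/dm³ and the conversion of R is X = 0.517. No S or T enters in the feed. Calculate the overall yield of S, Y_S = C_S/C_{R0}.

0.502

Exit C_R = C_{R0}(1−X) = 6.69×0.483 = 3.231 mol/dm³.
A CSTR operates uniformly at the exit composition, giving r_S = 6.630 and r_T = 0.1941 (each k·C_R^n at C_R = 3.231).
Fraction of consumed R going to S: r_S/(r_S+r_T) = 0.9716.
C_S = 0.9716·C_{R0}·X = 0.9716×6.69×0.517 = 3.36 mol/dm³; Y_S = C_S/C_{R0} = 0.502.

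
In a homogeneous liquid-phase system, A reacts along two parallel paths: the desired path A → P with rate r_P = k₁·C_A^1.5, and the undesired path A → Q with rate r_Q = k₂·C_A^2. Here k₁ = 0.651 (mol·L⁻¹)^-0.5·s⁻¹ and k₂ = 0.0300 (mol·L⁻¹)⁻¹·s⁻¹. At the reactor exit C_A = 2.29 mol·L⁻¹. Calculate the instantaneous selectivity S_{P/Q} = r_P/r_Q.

S_{P/Q} = r_P/r_Q = (k₁·C_A^1.5)/(k₂·C_A^2) = (k₁/k₂)·C_A^-0.5.
= (0.651×2.290^1.5) / (0.0300×2.290^2) = 2.256/0.1573 = 14.3.

14.3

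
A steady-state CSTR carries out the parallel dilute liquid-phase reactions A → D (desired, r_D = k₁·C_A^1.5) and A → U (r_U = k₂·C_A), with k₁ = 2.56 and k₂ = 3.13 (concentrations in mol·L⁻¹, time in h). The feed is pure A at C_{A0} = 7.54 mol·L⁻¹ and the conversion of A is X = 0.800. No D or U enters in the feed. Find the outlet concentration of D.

3.02 mol·L⁻¹

Exit C_A = C_{A0}(1−X) = 7.54×0.200 = 1.508 mol·L⁻¹.
Rates in a CSTR are evaluated at the outlet concentration: r_D = 2.56×1.508^1.5 = 4.741, r_U = 3.13×1.508 = 4.720.
Fraction of consumed A going to D: r_D/(r_D+r_U) = 0.5011.
C_D = 0.5011·C_{A0}·X = 0.5011×7.54×0.800 = 3.02 mol·L⁻¹.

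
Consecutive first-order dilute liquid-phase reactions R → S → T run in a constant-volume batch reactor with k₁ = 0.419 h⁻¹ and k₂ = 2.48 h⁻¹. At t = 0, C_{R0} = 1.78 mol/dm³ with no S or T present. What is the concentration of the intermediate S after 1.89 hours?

Solving the coupled first-order balances gives C_S(t) = [k₁/(k₂−k₁)]·C_{R0}·(e^(−k₁t) − e^(−k₂t)).
e^(−k₁t) = e^(−0.419×1.89) = e^(−0.7919) = 0.4530; e^(−k₂t) = e^(−4.687) = 0.009212.
C_S = 0.419×1.78/(2.48−0.419) × (0.4530−0.009212) = 0.3619×0.4438 = 0.1606 mol/dm³.

0.161 mol/dm³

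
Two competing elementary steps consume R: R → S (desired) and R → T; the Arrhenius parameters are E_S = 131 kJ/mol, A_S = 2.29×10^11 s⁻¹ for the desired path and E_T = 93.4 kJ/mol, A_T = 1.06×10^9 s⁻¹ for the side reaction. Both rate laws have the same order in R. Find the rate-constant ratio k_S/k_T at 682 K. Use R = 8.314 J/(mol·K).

0.285

With equal orders, S_{S/T} = k_S/k_T = (A_S/A_T)·exp[(E_T−E_S)/(RT)].
(E_T−E_S)/(RT) = (93.4−131)×10³/(8.314×682) = -37600/5670 = -6.631.
k_S/k_T = (2.29×10^11/1.06×10^9)·exp(-6.631) = 216.0 × 0.001319 = 0.285.
Since E_S > E_T, raising the temperature improves selectivity toward S.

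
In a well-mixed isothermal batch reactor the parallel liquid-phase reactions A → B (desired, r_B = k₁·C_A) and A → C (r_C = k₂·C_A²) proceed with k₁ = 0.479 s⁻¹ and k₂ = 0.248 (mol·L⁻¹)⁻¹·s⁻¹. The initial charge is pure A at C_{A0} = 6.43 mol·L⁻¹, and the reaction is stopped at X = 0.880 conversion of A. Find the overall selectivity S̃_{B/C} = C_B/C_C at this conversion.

0.627

C_A = C_{A0}(1−X) = 0.7716 mol·L⁻¹.
Along a PFR/batch, dC_B/dC_A = −r_B/(r_B+r_C) = −k₁/(k₁+k₂·C_A).
Integrating from C_{A0} to C_A: C_B = (0.479/0.248)·ln[(0.479+0.248·6.43)/(0.479+0.248·0.772)] = 1.931·ln(2.074/0.6704) = 2.181 mol·L⁻¹.
C_C = (C_{A0}−C_A)−C_B = 3.477 mol·L⁻¹; S̃_{B/C} = 2.181/3.477 = 0.627.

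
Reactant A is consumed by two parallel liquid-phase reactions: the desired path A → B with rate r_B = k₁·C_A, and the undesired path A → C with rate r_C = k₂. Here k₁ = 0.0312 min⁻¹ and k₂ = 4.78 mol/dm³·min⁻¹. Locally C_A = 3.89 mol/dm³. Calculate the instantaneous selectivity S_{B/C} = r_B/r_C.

0.0254

S_{B/C} = r_B/r_C = (k₁·C_A)/(k₂) = (k₁/k₂)·C_A.
= (0.0312×3.890) / (4.78) = 0.1214/4.780 = 0.0254.
Since the desired path is higher order in A, keeping C_A high (PFR or concentrated feed) favours B.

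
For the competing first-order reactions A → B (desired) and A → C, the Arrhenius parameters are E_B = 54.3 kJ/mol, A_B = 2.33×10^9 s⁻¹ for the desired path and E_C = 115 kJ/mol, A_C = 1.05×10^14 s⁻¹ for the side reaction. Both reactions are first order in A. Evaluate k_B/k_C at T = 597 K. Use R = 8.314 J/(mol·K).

With equal orders, S_{B/C} = k_B/k_C = (A_B/A_C)·exp[(E_C−E_B)/(RT)].
(E_C−E_B)/(RT) = (115−54.3)×10³/(8.314×597) = 60700/4963 = 12.23.
k_B/k_C = (2.33×10^9/1.05×10^14)·exp(12.23) = 2.219×10^-5 × 2.047×10^5 = 4.54.

4.54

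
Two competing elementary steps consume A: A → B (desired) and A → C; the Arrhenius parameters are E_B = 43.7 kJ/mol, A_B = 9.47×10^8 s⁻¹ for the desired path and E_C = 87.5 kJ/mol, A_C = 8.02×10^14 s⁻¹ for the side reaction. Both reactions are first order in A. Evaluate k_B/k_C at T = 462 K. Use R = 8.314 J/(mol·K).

0.106

With equal orders, S_{B/C} = k_B/k_C = (A_B/A_C)·exp[(E_C−E_B)/(RT)].
(E_C−E_B)/(RT) = (87.5−43.7)×10³/(8.314×462) = 43800/3841 = 11.40.
k_B/k_C = (9.47×10^8/8.02×10^14)·exp(11.40) = 1.181×10^-6 × 89597 = 0.106.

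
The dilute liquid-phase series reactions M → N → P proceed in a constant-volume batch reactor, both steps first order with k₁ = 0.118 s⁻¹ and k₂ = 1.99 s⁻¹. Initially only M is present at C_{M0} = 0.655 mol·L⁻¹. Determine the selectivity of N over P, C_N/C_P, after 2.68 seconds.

Solving the coupled first-order balances gives C_N(t) = [k₁/(k₂−k₁)]·C_{M0}·(e^(−k₁t) − e^(−k₂t)).
e^(−k₁t) = e^(−0.118×2.68) = e^(−0.3162) = 0.7289; e^(−k₂t) = e^(−5.333) = 0.004829.
C_N = 0.118×0.655/(1.99−0.118) × (0.7289−0.004829) = 0.04129×0.7241 = 0.02989 mol·L⁻¹.
C_M = C_{M0}e^(−k₁t) = 0.4774 mol·L⁻¹, so C_P = C_{M0}−C_M−C_N = 0.1477 mol·L⁻¹; C_N/C_P = 0.202.

0.202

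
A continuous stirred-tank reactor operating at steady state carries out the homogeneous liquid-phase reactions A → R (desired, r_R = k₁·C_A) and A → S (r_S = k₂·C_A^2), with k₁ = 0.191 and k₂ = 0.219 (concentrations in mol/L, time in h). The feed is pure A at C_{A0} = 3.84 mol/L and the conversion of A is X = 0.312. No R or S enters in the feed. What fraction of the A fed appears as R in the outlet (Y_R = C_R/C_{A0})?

Exit C_A = C_{A0}(1−X) = 3.84×0.688 = 2.642 mol/L.
Rates in a CSTR are evaluated at the outlet concentration: r_R = 0.191×2.642 = 0.5046, r_S = 0.219×2.642^2 = 1.529.
Fraction of consumed A going to R: r_R/(r_R+r_S) = 0.2482.
C_R = 0.2482·C_{A0}·X = 0.2482×3.84×0.312 = 0.297 mol/L; Y_R = C_R/C_{A0} = 0.0774.

0.0774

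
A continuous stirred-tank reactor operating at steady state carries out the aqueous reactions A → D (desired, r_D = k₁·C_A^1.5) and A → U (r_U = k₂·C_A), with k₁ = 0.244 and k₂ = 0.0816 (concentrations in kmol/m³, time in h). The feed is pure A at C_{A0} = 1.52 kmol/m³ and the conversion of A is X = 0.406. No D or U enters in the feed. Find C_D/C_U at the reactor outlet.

Exit C_A = C_{A0}(1−X) = 1.52×0.594 = 0.9029 kmol/m³.
Rates in a CSTR are evaluated at the outlet concentration: r_D = 0.244×0.9029^1.5 = 0.2093, r_U = 0.0816×0.9029 = 0.07368.
Overall selectivity = C_D/C_U = r_Dτ/(r_Uτ) = r_D/r_U = 2.84.

2.84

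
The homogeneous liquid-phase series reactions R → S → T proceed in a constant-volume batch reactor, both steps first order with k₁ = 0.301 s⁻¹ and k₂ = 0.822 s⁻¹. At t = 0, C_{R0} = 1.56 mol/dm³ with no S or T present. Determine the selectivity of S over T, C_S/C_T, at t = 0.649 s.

3.32

The intermediate concentration in a first-order A→B→C sequence is C_S = k₁C_{R0}(e^(−k₁t) − e^(−k₂t))/(k₂−k₁).
e^(−k₁t) = e^(−0.301×0.649) = e^(−0.1953) = 0.8225; e^(−k₂t) = e^(−0.5335) = 0.5866.
C_S = 0.301×1.56/(0.822−0.301) × (0.8225−0.5866) = 0.9013×0.2360 = 0.2127 mol/dm³.
C_R = C_{R0}e^(−k₁t) = 1.283 mol/dm³, so C_T = C_{R0}−C_R−C_S = 0.06414 mol/dm³; C_S/C_T = 3.32.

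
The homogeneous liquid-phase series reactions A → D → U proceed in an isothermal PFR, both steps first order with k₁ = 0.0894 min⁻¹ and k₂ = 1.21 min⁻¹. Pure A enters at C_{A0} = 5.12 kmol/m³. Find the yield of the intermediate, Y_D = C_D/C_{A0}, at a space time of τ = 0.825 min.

For first-order series with pure A initially, C_D(τ) = k₁C_{A0}/(k₂−k₁)·(e^(−k₁τ) − e^(−k₂τ)).
e^(−k₁τ) = e^(−0.0894×0.825) = e^(−0.07375) = 0.9289; e^(−k₂τ) = e^(−0.9982) = 0.3685.
C_D = 0.0894×5.12/(1.21−0.0894) × (0.9289−0.3685) = 0.4085×0.5604 = 0.2289 kmol/m³.
Y_D = C_D/C_{A0} = 0.2289/5.12 = 0.0447.

0.0447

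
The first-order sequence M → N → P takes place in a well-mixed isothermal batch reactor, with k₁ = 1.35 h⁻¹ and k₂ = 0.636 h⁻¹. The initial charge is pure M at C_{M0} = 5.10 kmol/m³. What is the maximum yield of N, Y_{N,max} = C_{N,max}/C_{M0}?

0.511

At the optimum, C_{N,max}/C_{M0} = (k₁/k₂)^[k₂/(k₂−k₁)].
= (1.35/0.636)^(0.636/(0.636−1.35)) = (2.123)^(-0.8908) = 0.5115.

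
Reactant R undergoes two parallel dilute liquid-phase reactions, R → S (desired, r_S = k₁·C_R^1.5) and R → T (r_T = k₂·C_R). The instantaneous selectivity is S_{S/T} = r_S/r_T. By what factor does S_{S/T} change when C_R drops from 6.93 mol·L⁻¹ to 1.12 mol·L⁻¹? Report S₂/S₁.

0.402

S_{S/T} = (k₁/k₂)·C_R^0.5, so S₂/S₁ = (C_{R,2}/C_{R,1})^0.5.
= (1.12/6.93)^0.5 = (0.1616)^0.5 = 0.402.
Selectivity toward S falls as C_R falls — high-concentration operation is favoured.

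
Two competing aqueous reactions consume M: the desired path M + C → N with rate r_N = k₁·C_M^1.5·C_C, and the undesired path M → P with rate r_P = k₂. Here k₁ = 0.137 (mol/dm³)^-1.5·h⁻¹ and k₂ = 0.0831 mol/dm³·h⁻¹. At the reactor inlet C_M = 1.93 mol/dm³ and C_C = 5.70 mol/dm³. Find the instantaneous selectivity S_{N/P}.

S_{N/P} = r_N/r_P = (k₁·C_M^1.5·C_C)/(k₂) = (k₁/k₂)·C_M^1.5·C_C.
= (0.137×1.930^1.5×5.700) / (0.0831) = 2.094/0.08310 = 25.2.
Since the desired path is higher order in M, keeping C_M high (PFR or concentrated feed) favours N.

25.2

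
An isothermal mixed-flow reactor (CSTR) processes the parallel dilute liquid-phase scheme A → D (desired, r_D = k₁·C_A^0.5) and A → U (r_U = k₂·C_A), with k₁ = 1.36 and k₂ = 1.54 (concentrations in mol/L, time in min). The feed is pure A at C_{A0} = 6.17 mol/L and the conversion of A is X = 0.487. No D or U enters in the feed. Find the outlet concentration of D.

Exit C_A = C_{A0}(1−X) = 6.17×0.513 = 3.165 mol/L.
In a CSTR the entire volume is at exit conditions, so r_D = 1.36×3.165^0.5 = 2.420 and r_U = 1.54×3.165 = 4.874.
Fraction of consumed A going to D: r_D/(r_D+r_U) = 0.3317.
C_D = 0.3317·C_{A0}·X = 0.3317×6.17×0.487 = 0.997 mol/L.

0.997 mol/L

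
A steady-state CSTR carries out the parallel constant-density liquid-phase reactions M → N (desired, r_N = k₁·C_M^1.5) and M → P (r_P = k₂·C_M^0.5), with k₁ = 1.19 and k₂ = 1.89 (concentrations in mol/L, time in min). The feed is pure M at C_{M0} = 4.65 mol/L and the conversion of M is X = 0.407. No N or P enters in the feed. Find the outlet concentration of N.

Exit C_M = C_{M0}(1−X) = 4.65×0.593 = 2.757 mol/L.
Rates in a CSTR are evaluated at the outlet concentration: r_N = 1.19×2.757^1.5 = 5.449, r_P = 1.89×2.757^0.5 = 3.138.
Fraction of consumed M going to N: r_N/(r_N+r_P) = 0.6345.
C_N = 0.6345·C_{M0}·X = 0.6345×4.65×0.407 = 1.20 mol/L.

1.20 mol/L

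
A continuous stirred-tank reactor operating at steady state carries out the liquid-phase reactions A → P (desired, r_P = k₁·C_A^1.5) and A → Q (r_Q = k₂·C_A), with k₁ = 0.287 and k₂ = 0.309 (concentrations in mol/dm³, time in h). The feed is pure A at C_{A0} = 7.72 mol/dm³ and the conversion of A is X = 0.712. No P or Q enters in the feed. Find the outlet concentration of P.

3.19 mol/dm³

Exit C_A = C_{A0}(1−X) = 7.72×0.288 = 2.223 mol/dm³.
Rates in a CSTR are evaluated at the outlet concentration: r_P = 0.287×2.223^1.5 = 0.9515, r_Q = 0.309×2.223 = 0.6870.
Fraction of consumed A going to P: r_P/(r_P+r_Q) = 0.5807.
C_P = 0.5807·C_{A0}·X = 0.5807×7.72×0.712 = 3.19 mol/dm³.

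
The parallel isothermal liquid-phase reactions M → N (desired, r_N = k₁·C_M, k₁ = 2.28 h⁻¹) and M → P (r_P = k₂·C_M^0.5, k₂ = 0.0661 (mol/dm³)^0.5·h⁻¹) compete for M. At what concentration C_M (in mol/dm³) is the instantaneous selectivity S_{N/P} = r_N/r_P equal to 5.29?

0.0235 mol/dm³

S_{N/P} = (k₁/k₂)·C_M^0.5 ⇒ C_M = (S·k₂/k₁)^(2).
= (5.29×0.0661/2.28)^(2) = (0.1534)^(2) = 0.0235 mol/dm³.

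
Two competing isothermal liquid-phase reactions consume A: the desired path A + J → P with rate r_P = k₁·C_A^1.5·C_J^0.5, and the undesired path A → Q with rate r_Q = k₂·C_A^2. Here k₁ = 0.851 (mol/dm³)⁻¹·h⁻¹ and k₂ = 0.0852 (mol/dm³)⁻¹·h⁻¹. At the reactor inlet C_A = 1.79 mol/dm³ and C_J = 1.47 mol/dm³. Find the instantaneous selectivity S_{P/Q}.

9.05

S_{P/Q} = r_P/r_Q = (k₁·C_A^1.5·C_J^0.5)/(k₂·C_A^2) = (k₁/k₂)·C_A^-0.5·C_J^0.5.
= (0.851×1.790^1.5×1.470^0.5) / (0.0852×1.790^2) = 2.471/0.2730 = 9.05.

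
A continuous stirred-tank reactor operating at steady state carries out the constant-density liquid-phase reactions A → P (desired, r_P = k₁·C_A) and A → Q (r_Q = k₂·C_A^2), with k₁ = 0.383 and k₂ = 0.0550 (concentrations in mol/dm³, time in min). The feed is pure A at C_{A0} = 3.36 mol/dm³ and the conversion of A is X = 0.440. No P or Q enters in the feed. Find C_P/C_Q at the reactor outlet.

3.70

Exit C_A = C_{A0}(1−X) = 3.36×0.560 = 1.882 mol/dm³.
In a CSTR the entire volume is at exit conditions, so r_P = 0.383×1.882 = 0.7207 and r_Q = 0.0550×1.882^2 = 0.1947.
Overall selectivity = C_P/C_Q = r_Pτ/(r_Qτ) = r_P/r_Q = 3.70.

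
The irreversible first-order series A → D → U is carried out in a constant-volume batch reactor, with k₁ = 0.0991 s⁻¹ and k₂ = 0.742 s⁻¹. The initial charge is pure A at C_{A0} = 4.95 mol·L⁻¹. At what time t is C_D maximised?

Setting dC_D/dt = 0 gives t_opt = ln(k₂/k₁)/(k₂−k₁).
= ln(0.742/0.0991)/(0.742−0.0991) = ln(7.487)/0.6429 = 2.013/0.6429 = 3.13 s.

3.13 s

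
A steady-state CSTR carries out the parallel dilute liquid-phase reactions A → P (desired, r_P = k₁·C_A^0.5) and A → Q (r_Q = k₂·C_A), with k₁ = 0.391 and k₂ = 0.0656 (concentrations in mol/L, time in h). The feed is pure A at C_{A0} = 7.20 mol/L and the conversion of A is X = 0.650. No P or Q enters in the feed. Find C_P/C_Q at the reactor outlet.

Exit C_A = C_{A0}(1−X) = 7.20×0.350 = 2.520 mol/L.
A CSTR operates uniformly at the exit composition, giving r_P = 0.6207 and r_Q = 0.1653 (each k·C_A^n at C_A = 2.520).
Overall selectivity = C_P/C_Q = r_Pτ/(r_Qτ) = r_P/r_Q = 3.75.

3.75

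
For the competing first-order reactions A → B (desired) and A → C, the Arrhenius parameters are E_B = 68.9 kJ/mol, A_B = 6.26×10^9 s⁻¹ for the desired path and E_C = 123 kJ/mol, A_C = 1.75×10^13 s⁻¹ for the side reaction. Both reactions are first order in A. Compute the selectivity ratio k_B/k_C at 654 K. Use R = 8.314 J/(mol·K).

7.49

k_B/k_C = (A_B/A_C)·exp[−(E_B−E_C)/(RT)] = (A_B/A_C)·exp[(E_C−E_B)/(RT)].
(E_C−E_B)/(RT) = (123−68.9)×10³/(8.314×654) = 54100/5437 = 9.950.
k_B/k_C = (6.26×10^9/1.75×10^13)·exp(9.950) = 3.577×10^-4 × 20946 = 7.49.
Since E_B < E_C, lowering the temperature improves selectivity toward B.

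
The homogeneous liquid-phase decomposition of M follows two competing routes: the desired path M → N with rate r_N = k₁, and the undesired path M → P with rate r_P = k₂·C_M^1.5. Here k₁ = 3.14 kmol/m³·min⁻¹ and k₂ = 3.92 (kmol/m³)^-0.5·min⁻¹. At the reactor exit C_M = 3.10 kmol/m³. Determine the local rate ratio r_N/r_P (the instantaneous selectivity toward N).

0.147

S_{N/P} = r_N/r_P = (k₁)/(k₂·C_M^1.5) = (k₁/k₂)·C_M^-1.5.
= (3.14) / (3.92×3.100^1.5) = 3.140/21.40 = 0.147.
The undesired path is higher order in M, so low C_M (CSTR or dilute feed) favours N.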